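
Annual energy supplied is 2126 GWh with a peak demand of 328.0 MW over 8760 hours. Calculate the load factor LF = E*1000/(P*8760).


LF = 2126 * 1000 / (328.0 * 8760) = 0.7399


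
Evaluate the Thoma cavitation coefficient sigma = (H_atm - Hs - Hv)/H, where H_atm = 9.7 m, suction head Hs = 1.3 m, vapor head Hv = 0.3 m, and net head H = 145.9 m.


sigma = (9.7 - 1.3 - 0.3) / 145.9 = 0.0555


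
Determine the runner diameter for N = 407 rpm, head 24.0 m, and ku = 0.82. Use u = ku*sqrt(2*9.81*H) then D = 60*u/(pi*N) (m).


u = 0.82 * sqrt(2*9.81*24.0) = 17.7938 m/s
D = 60 * 17.7938 / (pi * 407) = 0.8350 m


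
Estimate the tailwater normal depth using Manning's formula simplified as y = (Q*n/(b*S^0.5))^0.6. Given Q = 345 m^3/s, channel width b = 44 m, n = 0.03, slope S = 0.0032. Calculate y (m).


y = (345 * 0.03 / (44 * 0.0032^0.5))^0.6 = 2.3515 m


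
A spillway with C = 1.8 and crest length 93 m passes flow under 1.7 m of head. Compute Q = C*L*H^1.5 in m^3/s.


Q = 1.8 * 93 * 1.7^1.5 = 371.0469 m^3/s


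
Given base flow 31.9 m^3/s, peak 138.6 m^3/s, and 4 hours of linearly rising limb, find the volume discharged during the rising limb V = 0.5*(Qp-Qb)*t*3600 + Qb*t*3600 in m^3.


V = 0.5*(138.6 - 31.9)*4*3600 + 31.9*4*3600 = 1.2276e+06 m^3


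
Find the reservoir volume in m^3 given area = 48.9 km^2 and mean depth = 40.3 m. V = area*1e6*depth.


V = 48.9 * 1e6 * 40.3 = 1.9707e+09 m^3


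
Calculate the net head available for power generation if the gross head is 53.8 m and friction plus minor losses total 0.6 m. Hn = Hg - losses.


Hn = 53.8 - 0.6 = 53.2000 m


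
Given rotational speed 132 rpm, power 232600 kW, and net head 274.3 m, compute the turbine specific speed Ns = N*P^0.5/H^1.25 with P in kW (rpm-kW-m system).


Ns = 132 * 232600^0.5 / 274.3^1.25 = 57.0291


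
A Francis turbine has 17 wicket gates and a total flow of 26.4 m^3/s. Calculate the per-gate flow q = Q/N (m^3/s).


q = 26.4 / 17 = 1.5529 m^3/s


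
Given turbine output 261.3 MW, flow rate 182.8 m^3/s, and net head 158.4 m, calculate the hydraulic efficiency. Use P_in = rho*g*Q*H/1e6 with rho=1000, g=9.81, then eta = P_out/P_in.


P_in = 1000 * 9.81 * 182.8 * 158.4 / 1e6 = 284.0537 MW
eta = 261.3 / 284.0537 = 0.9199


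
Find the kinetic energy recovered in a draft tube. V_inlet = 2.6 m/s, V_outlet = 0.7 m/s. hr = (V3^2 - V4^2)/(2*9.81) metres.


hr = (2.6^2 - 0.7^2) / (2*9.81) = 0.3196 m


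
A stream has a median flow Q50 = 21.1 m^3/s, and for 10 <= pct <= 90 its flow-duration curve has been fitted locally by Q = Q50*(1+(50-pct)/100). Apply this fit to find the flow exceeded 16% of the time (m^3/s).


Q = 21.1 * (1 + (50 - 16)/100) = 28.2740 m^3/s


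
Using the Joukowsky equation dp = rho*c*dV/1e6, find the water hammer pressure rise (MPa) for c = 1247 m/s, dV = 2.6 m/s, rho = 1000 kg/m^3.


dp = 1000 * 1247 * 2.6 / 1e6 = 3.2422 MPa


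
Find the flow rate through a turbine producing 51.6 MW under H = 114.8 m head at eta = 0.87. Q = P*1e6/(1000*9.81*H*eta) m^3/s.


Q = 51.6 * 1e6 / (1000 * 9.81 * 114.8 * 0.87) = 52.6647 m^3/s


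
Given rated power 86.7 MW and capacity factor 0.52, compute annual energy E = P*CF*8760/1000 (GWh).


E = 86.7 * 0.52 * 8760 / 1000 = 394.9358 GWh


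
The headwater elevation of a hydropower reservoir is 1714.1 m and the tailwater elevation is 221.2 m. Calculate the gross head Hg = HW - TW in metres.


Hg = 1714.1 - 221.2 = 1492.9000 m


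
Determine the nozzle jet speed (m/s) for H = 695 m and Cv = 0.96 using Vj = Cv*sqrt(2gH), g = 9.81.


Vj = 0.96 * sqrt(2*9.81*695) = 112.1019 m/s


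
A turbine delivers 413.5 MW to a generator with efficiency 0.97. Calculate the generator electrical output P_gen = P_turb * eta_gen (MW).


P_gen = 413.5 * 0.97 = 401.0950 MW


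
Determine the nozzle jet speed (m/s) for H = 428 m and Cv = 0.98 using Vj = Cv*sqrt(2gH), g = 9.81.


Vj = 0.98 * sqrt(2*9.81*428) = 89.8044 m/s


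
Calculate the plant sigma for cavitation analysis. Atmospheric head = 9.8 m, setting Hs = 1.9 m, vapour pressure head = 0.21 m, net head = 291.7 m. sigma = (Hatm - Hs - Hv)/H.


sigma = (9.8 - 1.9 - 0.21) / 291.7 = 0.0264


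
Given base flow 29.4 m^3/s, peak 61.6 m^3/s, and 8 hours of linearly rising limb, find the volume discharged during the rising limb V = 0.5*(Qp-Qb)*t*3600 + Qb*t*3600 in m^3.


V = 0.5*(61.6 - 29.4)*8*3600 + 29.4*8*3600 = 1.3104e+06 m^3


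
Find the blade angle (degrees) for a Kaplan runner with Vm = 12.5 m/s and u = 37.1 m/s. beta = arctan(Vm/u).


beta = arctan(12.5 / 37.1) = 18.6201 degrees


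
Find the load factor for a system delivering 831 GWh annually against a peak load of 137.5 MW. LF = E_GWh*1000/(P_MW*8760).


LF = 831 * 1000 / (137.5 * 8760) = 0.6899


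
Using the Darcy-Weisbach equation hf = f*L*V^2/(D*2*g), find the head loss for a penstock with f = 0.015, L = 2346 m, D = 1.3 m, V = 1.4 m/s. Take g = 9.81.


hf = 0.015 * 2346 * 1.4^2 / (1.3 * 2 * 9.81) = 2.7042 m


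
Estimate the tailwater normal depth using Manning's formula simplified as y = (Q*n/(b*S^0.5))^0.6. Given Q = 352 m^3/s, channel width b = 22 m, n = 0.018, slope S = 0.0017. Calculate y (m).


y = (352 * 0.018 / (22 * 0.0017^0.5))^0.6 = 3.2100 m


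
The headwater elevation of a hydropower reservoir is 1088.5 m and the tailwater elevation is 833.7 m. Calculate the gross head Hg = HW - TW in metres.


Hg = 1088.5 - 833.7 = 254.8000 m


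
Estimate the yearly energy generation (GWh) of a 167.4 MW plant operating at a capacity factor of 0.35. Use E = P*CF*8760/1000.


E = 167.4 * 0.35 * 8760 / 1000 = 513.2484 GWh


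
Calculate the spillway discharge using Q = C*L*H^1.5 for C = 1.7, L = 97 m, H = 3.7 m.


Q = 1.7 * 97 * 3.7^1.5 = 1173.6085 m^3/s


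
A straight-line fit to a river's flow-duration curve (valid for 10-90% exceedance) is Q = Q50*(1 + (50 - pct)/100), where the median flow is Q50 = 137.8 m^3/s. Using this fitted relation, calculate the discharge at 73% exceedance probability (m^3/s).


Q = 137.8 * (1 + (50 - 73)/100) = 106.1060 m^3/s


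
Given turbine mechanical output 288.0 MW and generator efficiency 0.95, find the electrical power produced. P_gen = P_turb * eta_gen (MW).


P_gen = 288.0 * 0.95 = 273.6000 MW


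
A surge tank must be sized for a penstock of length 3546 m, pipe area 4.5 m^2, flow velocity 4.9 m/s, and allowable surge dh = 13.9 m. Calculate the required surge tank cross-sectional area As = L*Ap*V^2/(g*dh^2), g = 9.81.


As = 3546 * 4.5 * 4.9^2 / (9.81 * 13.9^2) = 202.1365 m^2


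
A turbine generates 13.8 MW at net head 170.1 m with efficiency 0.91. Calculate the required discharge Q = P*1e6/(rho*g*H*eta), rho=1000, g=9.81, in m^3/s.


Q = 13.8 * 1e6 / (1000 * 9.81 * 170.1 * 0.91) = 9.0879 m^3/s


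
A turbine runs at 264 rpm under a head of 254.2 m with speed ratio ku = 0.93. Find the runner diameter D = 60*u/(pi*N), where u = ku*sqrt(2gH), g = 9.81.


u = 0.93 * sqrt(2*9.81*254.2) = 65.6780 m/s
D = 60 * 65.6780 / (pi * 264) = 4.7514 m


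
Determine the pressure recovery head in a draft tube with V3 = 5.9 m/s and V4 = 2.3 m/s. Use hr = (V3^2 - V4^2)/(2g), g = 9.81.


hr = (5.9^2 - 2.3^2) / (2*9.81) = 1.5046 m


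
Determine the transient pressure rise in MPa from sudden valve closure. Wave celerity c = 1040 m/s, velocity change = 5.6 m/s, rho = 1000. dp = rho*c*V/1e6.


dp = 1000 * 1040 * 5.6 / 1e6 = 5.8240 MPa


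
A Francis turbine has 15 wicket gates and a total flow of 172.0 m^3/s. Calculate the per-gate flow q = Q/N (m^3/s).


q = 172.0 / 15 = 11.4667 m^3/s


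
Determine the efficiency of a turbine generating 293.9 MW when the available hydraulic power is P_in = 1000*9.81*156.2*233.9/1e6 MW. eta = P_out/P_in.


P_in = 1000 * 9.81 * 156.2 * 233.9 / 1e6 = 358.4101 MW
eta = 293.9 / 358.4101 = 0.8200


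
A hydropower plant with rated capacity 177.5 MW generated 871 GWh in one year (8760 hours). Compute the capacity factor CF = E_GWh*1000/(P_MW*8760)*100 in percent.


CF = 871 * 1000 / (177.5 * 8760) * 100 = 56.0165 %


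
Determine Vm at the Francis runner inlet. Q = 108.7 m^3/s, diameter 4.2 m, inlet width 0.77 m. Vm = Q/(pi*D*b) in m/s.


Vm = 108.7 / (pi * 4.2 * 0.77) = 10.6989 m/s


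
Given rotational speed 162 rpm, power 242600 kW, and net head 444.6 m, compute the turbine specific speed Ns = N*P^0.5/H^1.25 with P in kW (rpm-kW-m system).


Ns = 162 * 242600^0.5 / 444.6^1.25 = 39.0840


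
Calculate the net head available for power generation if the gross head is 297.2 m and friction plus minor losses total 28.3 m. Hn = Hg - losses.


Hn = 297.2 - 28.3 = 268.9000 m


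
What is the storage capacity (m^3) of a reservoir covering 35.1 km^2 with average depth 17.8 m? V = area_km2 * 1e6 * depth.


V = 35.1 * 1e6 * 17.8 = 6.2478e+08 m^3


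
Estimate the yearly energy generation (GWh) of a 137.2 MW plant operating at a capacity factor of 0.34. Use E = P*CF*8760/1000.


E = 137.2 * 0.34 * 8760 / 1000 = 408.6365 GWh


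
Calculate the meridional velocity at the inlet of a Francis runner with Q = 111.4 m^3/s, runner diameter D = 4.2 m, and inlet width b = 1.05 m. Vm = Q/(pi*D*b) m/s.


Vm = 111.4 / (pi * 4.2 * 1.05) = 8.0408 m/s


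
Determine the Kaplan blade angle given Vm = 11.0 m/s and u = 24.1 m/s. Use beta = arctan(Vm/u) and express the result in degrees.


beta = arctan(11.0 / 24.1) = 24.5335 degrees


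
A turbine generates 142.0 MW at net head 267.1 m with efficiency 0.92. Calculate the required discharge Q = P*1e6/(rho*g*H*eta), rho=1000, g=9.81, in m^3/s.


Q = 142.0 * 1e6 / (1000 * 9.81 * 267.1 * 0.92) = 58.9057 m^3/s


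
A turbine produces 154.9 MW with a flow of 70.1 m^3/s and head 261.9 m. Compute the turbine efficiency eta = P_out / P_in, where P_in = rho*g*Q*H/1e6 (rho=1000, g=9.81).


P_in = 1000 * 9.81 * 70.1 * 261.9 / 1e6 = 180.1037 MW
eta = 154.9 / 180.1037 = 0.8601


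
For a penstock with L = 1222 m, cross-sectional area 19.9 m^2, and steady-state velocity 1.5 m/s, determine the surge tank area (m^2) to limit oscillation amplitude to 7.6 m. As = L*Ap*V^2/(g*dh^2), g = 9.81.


As = 1222 * 19.9 * 1.5^2 / (9.81 * 7.6^2) = 96.5630 m^2


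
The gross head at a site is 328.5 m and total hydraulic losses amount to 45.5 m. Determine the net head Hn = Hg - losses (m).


Hn = 328.5 - 45.5 = 283.0000 m


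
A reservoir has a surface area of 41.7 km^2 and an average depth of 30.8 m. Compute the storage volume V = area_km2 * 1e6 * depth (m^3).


V = 41.7 * 1e6 * 30.8 = 1.2844e+09 m^3


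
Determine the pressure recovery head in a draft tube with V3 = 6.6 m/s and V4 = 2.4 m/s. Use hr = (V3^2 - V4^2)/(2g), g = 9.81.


hr = (6.6^2 - 2.4^2) / (2*9.81) = 1.9266 m


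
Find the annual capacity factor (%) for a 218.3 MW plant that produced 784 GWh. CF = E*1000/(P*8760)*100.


CF = 784 * 1000 / (218.3 * 8760) * 100 = 40.9976 %


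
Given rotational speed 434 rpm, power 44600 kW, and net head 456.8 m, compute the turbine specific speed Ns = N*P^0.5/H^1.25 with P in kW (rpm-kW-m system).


Ns = 434 * 44600^0.5 / 456.8^1.25 = 43.4010


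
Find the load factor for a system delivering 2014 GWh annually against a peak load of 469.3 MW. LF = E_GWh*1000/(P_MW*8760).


LF = 2014 * 1000 / (469.3 * 8760) = 0.4899


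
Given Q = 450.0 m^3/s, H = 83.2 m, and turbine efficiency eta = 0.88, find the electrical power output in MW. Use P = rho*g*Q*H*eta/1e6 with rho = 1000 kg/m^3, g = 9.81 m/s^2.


P = 1000 * 9.81 * 450.0 * 83.2 * 0.88 / 1e6 = 323.2120 MW


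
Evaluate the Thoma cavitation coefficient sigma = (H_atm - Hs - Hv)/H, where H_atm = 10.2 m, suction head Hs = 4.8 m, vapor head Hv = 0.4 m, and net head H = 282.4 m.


sigma = (10.2 - 4.8 - 0.4) / 282.4 = 0.0177


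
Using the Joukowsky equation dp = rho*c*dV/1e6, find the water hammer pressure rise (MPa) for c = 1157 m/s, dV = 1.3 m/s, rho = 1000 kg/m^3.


dp = 1000 * 1157 * 1.3 / 1e6 = 1.5041 MPa


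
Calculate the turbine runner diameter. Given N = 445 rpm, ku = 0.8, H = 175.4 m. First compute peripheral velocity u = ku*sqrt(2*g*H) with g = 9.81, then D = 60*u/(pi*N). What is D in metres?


u = 0.8 * sqrt(2*9.81*175.4) = 46.9304 m/s
D = 60 * 46.9304 / (pi * 445) = 2.0142 m


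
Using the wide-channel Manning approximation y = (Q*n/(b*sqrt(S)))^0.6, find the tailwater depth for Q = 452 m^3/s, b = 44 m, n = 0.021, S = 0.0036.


y = (452 * 0.021 / (44 * 0.0036^0.5))^0.6 = 2.1550 m


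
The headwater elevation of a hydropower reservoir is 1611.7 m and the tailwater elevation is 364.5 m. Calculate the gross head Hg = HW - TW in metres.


Hg = 1611.7 - 364.5 = 1247.2000 m


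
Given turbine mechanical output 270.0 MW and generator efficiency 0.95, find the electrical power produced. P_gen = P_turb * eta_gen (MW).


P_gen = 270.0 * 0.95 = 256.5000 MW


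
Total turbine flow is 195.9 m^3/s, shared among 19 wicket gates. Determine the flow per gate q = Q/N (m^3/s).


q = 195.9 / 19 = 10.3105 m^3/s


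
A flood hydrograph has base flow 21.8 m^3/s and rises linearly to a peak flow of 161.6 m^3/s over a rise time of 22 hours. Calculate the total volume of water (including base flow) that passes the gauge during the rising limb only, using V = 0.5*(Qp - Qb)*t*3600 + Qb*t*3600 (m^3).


V = 0.5*(161.6 - 21.8)*22*3600 + 21.8*22*3600 = 7.2626e+06 m^3


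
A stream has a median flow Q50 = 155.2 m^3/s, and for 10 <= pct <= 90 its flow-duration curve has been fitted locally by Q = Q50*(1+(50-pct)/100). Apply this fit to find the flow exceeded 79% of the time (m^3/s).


Q = 155.2 * (1 + (50 - 79)/100) = 110.1920 m^3/s


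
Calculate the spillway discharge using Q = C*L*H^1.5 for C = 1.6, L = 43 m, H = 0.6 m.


Q = 1.6 * 43 * 0.6^1.5 = 31.9754 m^3/s


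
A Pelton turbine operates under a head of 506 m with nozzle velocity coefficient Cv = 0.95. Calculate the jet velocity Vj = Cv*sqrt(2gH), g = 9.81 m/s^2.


Vj = 0.95 * sqrt(2*9.81*506) = 94.6560 m/s


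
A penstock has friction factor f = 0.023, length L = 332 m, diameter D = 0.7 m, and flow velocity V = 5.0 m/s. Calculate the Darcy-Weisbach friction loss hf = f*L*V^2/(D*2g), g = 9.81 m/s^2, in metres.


hf = 0.023 * 332 * 5.0^2 / (0.7 * 2 * 9.81) = 13.8998 m


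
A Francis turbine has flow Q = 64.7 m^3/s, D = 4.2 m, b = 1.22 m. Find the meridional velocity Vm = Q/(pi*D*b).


Vm = 64.7 / (pi * 4.2 * 1.22) = 4.0193 m/s


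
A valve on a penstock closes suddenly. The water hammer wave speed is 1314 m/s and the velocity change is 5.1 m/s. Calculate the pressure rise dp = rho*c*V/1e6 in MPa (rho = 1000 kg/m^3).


dp = 1000 * 1314 * 5.1 / 1e6 = 6.7014 MPa


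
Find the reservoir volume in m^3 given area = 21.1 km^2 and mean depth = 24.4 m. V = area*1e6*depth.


V = 21.1 * 1e6 * 24.4 = 5.1484e+08 m^3


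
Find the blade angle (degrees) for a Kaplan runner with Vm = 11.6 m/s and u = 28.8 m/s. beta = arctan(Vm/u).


beta = arctan(11.6 / 28.8) = 21.9385 degrees


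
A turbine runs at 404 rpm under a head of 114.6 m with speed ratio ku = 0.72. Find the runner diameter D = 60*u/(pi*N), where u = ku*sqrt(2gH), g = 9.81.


u = 0.72 * sqrt(2*9.81*114.6) = 34.1408 m/s
D = 60 * 34.1408 / (pi * 404) = 1.6140 m


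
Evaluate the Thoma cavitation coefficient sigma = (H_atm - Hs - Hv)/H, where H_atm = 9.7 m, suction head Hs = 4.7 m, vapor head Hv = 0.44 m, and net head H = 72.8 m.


sigma = (9.7 - 4.7 - 0.44) / 72.8 = 0.0626


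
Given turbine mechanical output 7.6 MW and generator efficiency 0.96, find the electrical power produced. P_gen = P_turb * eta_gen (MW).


P_gen = 7.6 * 0.96 = 7.2960 MW


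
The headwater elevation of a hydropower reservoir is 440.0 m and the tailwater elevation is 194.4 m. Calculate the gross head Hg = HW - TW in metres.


Hg = 440.0 - 194.4 = 245.6000 m


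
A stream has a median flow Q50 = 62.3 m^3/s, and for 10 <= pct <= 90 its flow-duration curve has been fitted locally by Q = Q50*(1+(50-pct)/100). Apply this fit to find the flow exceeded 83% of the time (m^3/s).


Q = 62.3 * (1 + (50 - 83)/100) = 41.7410 m^3/s


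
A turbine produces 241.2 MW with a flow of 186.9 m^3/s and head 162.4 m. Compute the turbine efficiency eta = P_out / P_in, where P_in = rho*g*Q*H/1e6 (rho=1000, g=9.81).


P_in = 1000 * 9.81 * 186.9 * 162.4 / 1e6 = 297.7586 MW
eta = 241.2 / 297.7586 = 0.8101


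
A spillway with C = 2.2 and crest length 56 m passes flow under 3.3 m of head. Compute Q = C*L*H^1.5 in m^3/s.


Q = 2.2 * 56 * 3.3^1.5 = 738.5529 m^3/s


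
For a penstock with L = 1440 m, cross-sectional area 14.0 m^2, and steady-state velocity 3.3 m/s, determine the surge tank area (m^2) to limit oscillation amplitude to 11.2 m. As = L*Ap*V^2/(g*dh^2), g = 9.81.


As = 1440 * 14.0 * 3.3^2 / (9.81 * 11.2^2) = 178.4076 m^2


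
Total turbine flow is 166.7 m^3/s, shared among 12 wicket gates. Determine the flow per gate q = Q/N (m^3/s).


q = 166.7 / 12 = 13.8917 m^3/s


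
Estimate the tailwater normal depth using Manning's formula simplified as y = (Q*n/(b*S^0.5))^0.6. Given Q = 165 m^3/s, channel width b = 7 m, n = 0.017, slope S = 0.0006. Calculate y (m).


y = (165 * 0.017 / (7 * 0.0006^0.5))^0.6 = 5.3488 m


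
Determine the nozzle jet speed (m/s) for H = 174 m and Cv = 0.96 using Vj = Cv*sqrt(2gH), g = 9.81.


Vj = 0.96 * sqrt(2*9.81*174) = 56.0913 m/s


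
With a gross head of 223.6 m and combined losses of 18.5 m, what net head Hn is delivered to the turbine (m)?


Hn = 223.6 - 18.5 = 205.1000 m


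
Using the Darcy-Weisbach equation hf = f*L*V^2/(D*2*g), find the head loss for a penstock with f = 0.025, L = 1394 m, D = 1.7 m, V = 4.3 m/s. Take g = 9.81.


hf = 0.025 * 1394 * 4.3^2 / (1.7 * 2 * 9.81) = 19.3193 m


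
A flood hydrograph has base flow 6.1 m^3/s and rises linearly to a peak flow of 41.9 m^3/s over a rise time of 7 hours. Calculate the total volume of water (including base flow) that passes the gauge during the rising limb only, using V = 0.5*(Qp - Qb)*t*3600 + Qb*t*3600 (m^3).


V = 0.5*(41.9 - 6.1)*7*3600 + 6.1*7*3600 = 604800.0000 m^3


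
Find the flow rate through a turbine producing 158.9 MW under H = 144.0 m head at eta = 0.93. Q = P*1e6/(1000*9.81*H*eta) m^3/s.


Q = 158.9 * 1e6 / (1000 * 9.81 * 144.0 * 0.93) = 120.9510 m^3/s


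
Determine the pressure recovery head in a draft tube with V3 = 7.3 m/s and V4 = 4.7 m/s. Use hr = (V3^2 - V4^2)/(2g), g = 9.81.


hr = (7.3^2 - 4.7^2) / (2*9.81) = 1.5902 m


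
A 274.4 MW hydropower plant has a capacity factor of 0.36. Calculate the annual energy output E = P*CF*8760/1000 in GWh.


E = 274.4 * 0.36 * 8760 / 1000 = 865.3478 GWh


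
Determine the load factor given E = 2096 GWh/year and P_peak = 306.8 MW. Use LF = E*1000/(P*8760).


LF = 2096 * 1000 / (306.8 * 8760) = 0.7799


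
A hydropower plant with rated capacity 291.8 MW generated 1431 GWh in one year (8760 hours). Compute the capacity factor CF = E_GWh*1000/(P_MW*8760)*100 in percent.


CF = 1431 * 1000 / (291.8 * 8760) * 100 = 55.9822 %


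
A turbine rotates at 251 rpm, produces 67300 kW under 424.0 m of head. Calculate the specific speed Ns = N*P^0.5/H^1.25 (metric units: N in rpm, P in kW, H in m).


Ns = 251 * 67300^0.5 / 424.0^1.25 = 33.8434


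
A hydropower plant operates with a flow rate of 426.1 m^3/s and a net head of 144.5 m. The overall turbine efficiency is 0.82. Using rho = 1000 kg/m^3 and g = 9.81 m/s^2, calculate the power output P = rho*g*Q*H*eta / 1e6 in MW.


P = 1000 * 9.81 * 426.1 * 144.5 * 0.82 / 1e6 = 495.2931 MW


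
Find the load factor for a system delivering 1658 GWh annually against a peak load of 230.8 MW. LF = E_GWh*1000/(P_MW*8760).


LF = 1658 * 1000 / (230.8 * 8760) = 0.8201


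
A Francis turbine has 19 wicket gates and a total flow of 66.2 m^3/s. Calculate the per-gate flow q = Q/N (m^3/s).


q = 66.2 / 19 = 3.4842 m^3/s


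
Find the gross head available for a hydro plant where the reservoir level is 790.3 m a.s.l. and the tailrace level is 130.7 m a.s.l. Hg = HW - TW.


Hg = 790.3 - 130.7 = 659.6000 m


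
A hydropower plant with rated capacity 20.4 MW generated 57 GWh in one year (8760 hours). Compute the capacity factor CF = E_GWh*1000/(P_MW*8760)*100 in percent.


CF = 57 * 1000 / (20.4 * 8760) * 100 = 31.8963 %


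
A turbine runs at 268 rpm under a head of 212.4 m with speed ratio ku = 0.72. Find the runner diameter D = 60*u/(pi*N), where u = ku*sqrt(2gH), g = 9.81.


u = 0.72 * sqrt(2*9.81*212.4) = 46.4793 m/s
D = 60 * 46.4793 / (pi * 268) = 3.3123 m


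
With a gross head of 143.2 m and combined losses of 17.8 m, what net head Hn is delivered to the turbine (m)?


Hn = 143.2 - 17.8 = 125.4000 m


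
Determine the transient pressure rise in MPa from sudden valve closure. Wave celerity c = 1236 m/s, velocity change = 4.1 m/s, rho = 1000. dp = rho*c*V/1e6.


dp = 1000 * 1236 * 4.1 / 1e6 = 5.0676 MPa


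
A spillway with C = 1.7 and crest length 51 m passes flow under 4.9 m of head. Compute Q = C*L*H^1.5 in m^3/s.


Q = 1.7 * 51 * 4.9^1.5 = 940.4013 m^3/s


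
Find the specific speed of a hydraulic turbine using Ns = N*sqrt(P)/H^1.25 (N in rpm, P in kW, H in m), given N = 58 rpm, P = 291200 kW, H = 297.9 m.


Ns = 58 * 291200^0.5 / 297.9^1.25 = 25.2892


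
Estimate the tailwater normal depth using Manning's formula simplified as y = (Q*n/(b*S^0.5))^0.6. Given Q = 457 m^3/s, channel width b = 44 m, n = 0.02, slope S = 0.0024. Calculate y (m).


y = (457 * 0.02 / (44 * 0.0024^0.5))^0.6 = 2.3792 m


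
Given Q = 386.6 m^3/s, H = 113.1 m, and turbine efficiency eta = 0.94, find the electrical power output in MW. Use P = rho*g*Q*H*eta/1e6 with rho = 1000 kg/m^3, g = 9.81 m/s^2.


P = 1000 * 9.81 * 386.6 * 113.1 * 0.94 / 1e6 = 403.2007 MW


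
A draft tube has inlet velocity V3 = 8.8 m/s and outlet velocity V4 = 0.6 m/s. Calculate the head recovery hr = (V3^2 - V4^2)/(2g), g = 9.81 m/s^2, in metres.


hr = (8.8^2 - 0.6^2) / (2*9.81) = 3.9286 m


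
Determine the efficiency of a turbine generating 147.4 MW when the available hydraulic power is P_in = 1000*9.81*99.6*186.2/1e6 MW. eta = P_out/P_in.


P_in = 1000 * 9.81 * 99.6 * 186.2 / 1e6 = 181.9316 MW
eta = 147.4 / 181.9316 = 0.8102


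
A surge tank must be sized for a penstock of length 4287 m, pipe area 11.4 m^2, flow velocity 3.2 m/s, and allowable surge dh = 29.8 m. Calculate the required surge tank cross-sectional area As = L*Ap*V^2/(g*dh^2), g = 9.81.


As = 4287 * 11.4 * 3.2^2 / (9.81 * 29.8^2) = 57.4456 m^2


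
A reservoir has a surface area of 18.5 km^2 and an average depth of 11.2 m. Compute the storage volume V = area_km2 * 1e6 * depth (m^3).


V = 18.5 * 1e6 * 11.2 = 2.0720e+08 m^3


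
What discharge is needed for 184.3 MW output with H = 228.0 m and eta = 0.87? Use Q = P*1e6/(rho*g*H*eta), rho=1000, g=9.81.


Q = 184.3 * 1e6 / (1000 * 9.81 * 228.0 * 0.87) = 94.7114 m^3/s


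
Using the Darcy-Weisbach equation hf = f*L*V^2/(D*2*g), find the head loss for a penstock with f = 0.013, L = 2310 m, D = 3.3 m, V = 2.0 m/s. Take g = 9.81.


hf = 0.013 * 2310 * 2.0^2 / (3.3 * 2 * 9.81) = 1.8552 m


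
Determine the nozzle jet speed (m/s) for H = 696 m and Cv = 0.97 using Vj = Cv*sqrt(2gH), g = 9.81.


Vj = 0.97 * sqrt(2*9.81*696) = 113.3511 m/s


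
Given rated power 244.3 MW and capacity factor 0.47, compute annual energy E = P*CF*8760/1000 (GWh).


E = 244.3 * 0.47 * 8760 / 1000 = 1005.8320 GWh


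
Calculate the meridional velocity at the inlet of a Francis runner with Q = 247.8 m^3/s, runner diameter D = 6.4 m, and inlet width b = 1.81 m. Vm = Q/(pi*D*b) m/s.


Vm = 247.8 / (pi * 6.4 * 1.81) = 6.8091 m/s


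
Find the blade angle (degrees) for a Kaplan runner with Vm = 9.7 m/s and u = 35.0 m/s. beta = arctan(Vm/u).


beta = arctan(9.7 / 35.0) = 15.4903 degrees


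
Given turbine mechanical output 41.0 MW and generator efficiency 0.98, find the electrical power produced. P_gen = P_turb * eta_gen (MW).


P_gen = 41.0 * 0.98 = 40.1800 MW


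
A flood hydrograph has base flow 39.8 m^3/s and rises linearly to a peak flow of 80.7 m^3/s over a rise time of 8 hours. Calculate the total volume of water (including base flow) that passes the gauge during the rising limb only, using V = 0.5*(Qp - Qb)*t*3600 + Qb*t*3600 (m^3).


V = 0.5*(80.7 - 39.8)*8*3600 + 39.8*8*3600 = 1.7352e+06 m^3


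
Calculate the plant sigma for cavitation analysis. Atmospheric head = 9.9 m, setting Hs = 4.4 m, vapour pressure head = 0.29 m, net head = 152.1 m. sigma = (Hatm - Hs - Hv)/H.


sigma = (9.9 - 4.4 - 0.29) / 152.1 = 0.0343


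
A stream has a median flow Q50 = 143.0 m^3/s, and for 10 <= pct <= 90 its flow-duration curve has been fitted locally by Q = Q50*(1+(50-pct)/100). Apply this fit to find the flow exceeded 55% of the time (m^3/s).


Q = 143.0 * (1 + (50 - 55)/100) = 135.8500 m^3/s


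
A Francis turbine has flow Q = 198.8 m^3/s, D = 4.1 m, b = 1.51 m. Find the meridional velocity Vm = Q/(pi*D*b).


Vm = 198.8 / (pi * 4.1 * 1.51) = 10.2213 m/s


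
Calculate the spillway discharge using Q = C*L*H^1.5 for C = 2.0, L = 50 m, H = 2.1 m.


Q = 2.0 * 50 * 2.1^1.5 = 304.3189 m^3/s


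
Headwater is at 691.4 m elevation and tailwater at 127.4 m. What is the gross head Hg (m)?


Hg = 691.4 - 127.4 = 564.0000 m


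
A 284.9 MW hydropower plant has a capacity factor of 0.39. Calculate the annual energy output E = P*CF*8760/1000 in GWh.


E = 284.9 * 0.39 * 8760 / 1000 = 973.3324 GWh


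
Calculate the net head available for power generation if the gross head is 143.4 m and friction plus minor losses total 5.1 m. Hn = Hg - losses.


Hn = 143.4 - 5.1 = 138.3000 m


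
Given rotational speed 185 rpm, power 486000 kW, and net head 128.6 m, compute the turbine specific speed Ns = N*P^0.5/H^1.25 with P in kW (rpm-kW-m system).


Ns = 185 * 486000^0.5 / 128.6^1.25 = 297.8096


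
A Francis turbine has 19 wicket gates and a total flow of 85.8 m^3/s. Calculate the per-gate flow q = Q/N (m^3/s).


q = 85.8 / 19 = 4.5158 m^3/s


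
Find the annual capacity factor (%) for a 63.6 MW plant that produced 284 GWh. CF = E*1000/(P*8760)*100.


CF = 284 * 1000 / (63.6 * 8760) * 100 = 50.9750 %


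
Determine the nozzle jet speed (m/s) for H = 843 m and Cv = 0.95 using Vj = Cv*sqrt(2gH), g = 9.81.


Vj = 0.95 * sqrt(2*9.81*843) = 122.1763 m/s


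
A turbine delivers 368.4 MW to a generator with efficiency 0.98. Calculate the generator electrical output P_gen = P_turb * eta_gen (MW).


P_gen = 368.4 * 0.98 = 361.0320 MW


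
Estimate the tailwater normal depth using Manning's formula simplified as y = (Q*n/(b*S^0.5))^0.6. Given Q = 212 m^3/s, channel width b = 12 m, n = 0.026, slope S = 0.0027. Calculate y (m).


y = (212 * 0.026 / (12 * 0.0027^0.5))^0.6 = 3.6972 m


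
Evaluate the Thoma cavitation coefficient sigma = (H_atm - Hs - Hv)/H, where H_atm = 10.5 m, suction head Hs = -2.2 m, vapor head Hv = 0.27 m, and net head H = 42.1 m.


sigma = (10.5 - (-2.2) - 0.27) / 42.1 = 0.2952


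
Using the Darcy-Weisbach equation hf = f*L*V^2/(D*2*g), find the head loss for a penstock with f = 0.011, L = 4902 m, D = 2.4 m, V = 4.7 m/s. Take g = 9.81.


hf = 0.011 * 4902 * 4.7^2 / (2.4 * 2 * 9.81) = 25.2960 m


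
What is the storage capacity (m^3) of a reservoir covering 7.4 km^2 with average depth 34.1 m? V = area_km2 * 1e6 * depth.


V = 7.4 * 1e6 * 34.1 = 2.5234e+08 m^3


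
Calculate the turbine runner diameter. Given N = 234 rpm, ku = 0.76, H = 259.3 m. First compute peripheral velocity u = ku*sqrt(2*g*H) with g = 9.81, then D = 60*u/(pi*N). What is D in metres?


u = 0.76 * sqrt(2*9.81*259.3) = 54.2081 m/s
D = 60 * 54.2081 / (pi * 234) = 4.4244 m


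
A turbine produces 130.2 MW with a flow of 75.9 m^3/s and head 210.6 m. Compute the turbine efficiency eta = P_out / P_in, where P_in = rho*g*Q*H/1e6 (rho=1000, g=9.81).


P_in = 1000 * 9.81 * 75.9 * 210.6 / 1e6 = 156.8083 MW
eta = 130.2 / 156.8083 = 0.8303


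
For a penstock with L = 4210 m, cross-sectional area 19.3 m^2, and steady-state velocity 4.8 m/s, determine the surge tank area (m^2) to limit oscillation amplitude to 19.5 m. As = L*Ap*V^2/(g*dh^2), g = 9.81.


As = 4210 * 19.3 * 4.8^2 / (9.81 * 19.5^2) = 501.8612 m^2


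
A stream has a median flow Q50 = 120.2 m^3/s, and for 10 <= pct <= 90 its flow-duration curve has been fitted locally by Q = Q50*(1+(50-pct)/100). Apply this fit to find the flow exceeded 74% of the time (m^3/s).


Q = 120.2 * (1 + (50 - 74)/100) = 91.3520 m^3/s


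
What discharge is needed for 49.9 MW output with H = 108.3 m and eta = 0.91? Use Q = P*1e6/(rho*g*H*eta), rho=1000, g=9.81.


Q = 49.9 * 1e6 / (1000 * 9.81 * 108.3 * 0.91) = 51.6133 m^3/s


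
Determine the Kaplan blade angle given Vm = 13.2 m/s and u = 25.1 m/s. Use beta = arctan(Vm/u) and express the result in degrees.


beta = arctan(13.2 / 25.1) = 27.7397 degrees


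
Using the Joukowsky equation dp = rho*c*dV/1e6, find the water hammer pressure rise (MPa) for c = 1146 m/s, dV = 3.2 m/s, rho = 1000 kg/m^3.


dp = 1000 * 1146 * 3.2 / 1e6 = 3.6672 MPa


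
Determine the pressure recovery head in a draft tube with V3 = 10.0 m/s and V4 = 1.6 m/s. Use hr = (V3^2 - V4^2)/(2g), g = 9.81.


hr = (10.0^2 - 1.6^2) / (2*9.81) = 4.9664 m


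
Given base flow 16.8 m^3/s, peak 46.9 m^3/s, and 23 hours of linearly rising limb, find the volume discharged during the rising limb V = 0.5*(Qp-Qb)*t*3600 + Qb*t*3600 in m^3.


V = 0.5*(46.9 - 16.8)*23*3600 + 16.8*23*3600 = 2.6372e+06 m^3


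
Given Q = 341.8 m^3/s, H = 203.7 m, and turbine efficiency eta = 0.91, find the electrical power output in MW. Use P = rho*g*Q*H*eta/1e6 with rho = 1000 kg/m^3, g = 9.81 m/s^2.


P = 1000 * 9.81 * 341.8 * 203.7 * 0.91 / 1e6 = 621.5463 MW


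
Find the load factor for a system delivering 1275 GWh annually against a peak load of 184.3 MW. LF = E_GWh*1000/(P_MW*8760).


LF = 1275 * 1000 / (184.3 * 8760) = 0.7897


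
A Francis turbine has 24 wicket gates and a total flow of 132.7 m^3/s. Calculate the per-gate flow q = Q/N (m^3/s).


q = 132.7 / 24 = 5.5292 m^3/s


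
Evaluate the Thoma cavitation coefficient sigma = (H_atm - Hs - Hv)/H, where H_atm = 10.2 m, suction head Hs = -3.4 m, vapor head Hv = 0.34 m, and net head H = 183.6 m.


sigma = (10.2 - (-3.4) - 0.34) / 183.6 = 0.0722


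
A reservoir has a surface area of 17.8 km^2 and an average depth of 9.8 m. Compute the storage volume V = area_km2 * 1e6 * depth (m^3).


V = 17.8 * 1e6 * 9.8 = 1.7444e+08 m^3


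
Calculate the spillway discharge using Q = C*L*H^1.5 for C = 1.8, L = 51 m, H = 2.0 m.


Q = 1.8 * 51 * 2.0^1.5 = 259.6496 m^3/s


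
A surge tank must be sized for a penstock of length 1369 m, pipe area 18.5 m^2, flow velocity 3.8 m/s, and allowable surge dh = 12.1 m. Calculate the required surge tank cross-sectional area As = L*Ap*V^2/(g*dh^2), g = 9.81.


As = 1369 * 18.5 * 3.8^2 / (9.81 * 12.1^2) = 254.6259 m^2


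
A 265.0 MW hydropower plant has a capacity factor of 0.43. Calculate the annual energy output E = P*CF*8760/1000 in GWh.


E = 265.0 * 0.43 * 8760 / 1000 = 998.2020 GWh


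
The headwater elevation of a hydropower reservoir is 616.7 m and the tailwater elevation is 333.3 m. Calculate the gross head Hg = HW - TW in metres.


Hg = 616.7 - 333.3 = 283.4000 m


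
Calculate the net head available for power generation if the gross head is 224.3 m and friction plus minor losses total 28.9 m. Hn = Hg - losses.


Hn = 224.3 - 28.9 = 195.4000 m


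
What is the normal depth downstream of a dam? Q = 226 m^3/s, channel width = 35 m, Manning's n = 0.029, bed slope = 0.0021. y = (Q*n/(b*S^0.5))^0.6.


y = (226 * 0.029 / (35 * 0.0021^0.5))^0.6 = 2.3270 m


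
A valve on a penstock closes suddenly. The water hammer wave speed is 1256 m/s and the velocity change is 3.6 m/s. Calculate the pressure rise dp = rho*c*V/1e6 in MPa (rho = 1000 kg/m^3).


dp = 1000 * 1256 * 3.6 / 1e6 = 4.5216 MPa


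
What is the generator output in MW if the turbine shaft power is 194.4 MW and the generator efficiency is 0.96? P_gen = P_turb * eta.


P_gen = 194.4 * 0.96 = 186.6240 MW


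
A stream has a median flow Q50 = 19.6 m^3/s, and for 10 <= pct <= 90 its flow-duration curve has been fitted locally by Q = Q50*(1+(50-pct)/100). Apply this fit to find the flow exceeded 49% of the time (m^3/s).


Q = 19.6 * (1 + (50 - 49)/100) = 19.7960 m^3/s


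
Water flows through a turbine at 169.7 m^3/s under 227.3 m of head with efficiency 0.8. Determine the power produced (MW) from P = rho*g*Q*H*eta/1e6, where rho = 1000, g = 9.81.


P = 1000 * 9.81 * 169.7 * 227.3 * 0.8 / 1e6 = 302.7194 MW


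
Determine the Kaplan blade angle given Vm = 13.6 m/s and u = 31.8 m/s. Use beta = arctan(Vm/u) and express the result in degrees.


beta = arctan(13.6 / 31.8) = 23.1551 degrees


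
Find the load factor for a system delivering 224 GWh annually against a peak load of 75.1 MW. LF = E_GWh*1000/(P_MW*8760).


LF = 224 * 1000 / (75.1 * 8760) = 0.3405


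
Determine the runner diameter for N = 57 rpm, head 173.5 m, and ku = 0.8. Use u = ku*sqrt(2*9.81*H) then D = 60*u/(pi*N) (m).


u = 0.8 * sqrt(2*9.81*173.5) = 46.6755 m/s
D = 60 * 46.6755 / (pi * 57) = 15.6392 m


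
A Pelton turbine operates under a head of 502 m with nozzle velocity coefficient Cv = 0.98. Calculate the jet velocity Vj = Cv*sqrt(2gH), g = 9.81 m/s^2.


Vj = 0.98 * sqrt(2*9.81*502) = 97.2585 m/s


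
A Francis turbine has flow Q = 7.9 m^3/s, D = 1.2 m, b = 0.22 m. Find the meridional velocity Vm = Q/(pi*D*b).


Vm = 7.9 / (pi * 1.2 * 0.22) = 9.5252 m/s


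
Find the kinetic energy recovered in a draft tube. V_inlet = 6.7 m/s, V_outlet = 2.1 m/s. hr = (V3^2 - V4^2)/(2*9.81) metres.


hr = (6.7^2 - 2.1^2) / (2*9.81) = 2.0632 m


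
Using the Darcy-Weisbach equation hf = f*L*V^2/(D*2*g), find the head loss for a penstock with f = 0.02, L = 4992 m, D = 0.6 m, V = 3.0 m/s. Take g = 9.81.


hf = 0.02 * 4992 * 3.0^2 / (0.6 * 2 * 9.81) = 76.3303 m


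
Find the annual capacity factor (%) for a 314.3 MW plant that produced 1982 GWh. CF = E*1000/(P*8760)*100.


CF = 1982 * 1000 / (314.3 * 8760) * 100 = 71.9872 %


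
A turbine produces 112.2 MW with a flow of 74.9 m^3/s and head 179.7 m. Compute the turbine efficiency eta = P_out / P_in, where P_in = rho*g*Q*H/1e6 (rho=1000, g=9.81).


P_in = 1000 * 9.81 * 74.9 * 179.7 / 1e6 = 132.0380 MW
eta = 112.2 / 132.0380 = 0.8498


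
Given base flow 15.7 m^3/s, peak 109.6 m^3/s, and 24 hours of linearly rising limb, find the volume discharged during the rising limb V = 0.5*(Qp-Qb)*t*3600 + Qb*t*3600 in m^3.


V = 0.5*(109.6 - 15.7)*24*3600 + 15.7*24*3600 = 5.4130e+06 m^3


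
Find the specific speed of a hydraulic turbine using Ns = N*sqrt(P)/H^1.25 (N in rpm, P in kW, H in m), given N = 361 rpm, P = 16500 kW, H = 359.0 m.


Ns = 361 * 16500^0.5 / 359.0^1.25 = 29.6743


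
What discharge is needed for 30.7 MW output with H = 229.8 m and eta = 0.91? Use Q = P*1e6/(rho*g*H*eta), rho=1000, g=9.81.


Q = 30.7 * 1e6 / (1000 * 9.81 * 229.8 * 0.91) = 14.9650 m^3/s


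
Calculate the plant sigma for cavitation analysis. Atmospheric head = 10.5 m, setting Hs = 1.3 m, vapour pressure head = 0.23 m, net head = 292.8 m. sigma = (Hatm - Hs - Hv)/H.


sigma = (10.5 - 1.3 - 0.23) / 292.8 = 0.0306


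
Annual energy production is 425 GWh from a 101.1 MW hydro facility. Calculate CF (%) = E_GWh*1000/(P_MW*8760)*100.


CF = 425 * 1000 / (101.1 * 8760) * 100 = 47.9881 %


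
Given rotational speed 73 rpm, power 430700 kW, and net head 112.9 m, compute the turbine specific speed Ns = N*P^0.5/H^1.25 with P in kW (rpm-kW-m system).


Ns = 73 * 430700^0.5 / 112.9^1.25 = 130.1796


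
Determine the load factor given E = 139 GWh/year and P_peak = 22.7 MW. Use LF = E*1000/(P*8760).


LF = 139 * 1000 / (22.7 * 8760) = 0.6990


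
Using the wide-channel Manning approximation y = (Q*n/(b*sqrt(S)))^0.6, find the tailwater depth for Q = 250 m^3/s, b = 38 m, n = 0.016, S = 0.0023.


y = (250 * 0.016 / (38 * 0.0023^0.5))^0.6 = 1.6027 m


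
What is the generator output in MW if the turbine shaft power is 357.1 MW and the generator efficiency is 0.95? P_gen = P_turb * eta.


P_gen = 357.1 * 0.95 = 339.2450 MW


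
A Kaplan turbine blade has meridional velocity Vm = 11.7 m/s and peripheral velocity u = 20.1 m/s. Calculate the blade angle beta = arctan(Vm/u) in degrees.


beta = arctan(11.7 / 20.1) = 30.2032 degrees


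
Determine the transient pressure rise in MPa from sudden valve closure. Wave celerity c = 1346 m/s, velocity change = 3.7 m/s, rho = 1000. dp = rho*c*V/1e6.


dp = 1000 * 1346 * 3.7 / 1e6 = 4.9802 MPa


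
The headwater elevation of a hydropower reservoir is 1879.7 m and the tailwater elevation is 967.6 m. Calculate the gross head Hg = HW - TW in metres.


Hg = 1879.7 - 967.6 = 912.1000 m


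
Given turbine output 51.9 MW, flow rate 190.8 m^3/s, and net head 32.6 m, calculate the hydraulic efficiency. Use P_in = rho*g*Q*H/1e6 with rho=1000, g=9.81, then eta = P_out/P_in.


P_in = 1000 * 9.81 * 190.8 * 32.6 / 1e6 = 61.0190 MW
eta = 51.9 / 61.0190 = 0.8506


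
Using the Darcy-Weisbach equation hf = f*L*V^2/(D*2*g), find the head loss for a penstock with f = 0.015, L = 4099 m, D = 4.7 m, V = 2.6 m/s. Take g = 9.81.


hf = 0.015 * 4099 * 2.6^2 / (4.7 * 2 * 9.81) = 4.5073 m


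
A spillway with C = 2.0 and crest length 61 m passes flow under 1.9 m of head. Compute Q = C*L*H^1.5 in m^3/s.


Q = 2.0 * 61 * 1.9^1.5 = 319.5143 m^3/s


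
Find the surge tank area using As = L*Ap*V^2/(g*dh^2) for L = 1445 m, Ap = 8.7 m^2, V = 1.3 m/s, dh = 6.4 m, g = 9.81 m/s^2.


As = 1445 * 8.7 * 1.3^2 / (9.81 * 6.4^2) = 52.8743 m^2


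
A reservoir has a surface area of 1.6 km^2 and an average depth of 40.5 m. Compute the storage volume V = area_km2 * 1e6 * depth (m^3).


V = 1.6 * 1e6 * 40.5 = 6.4800e+07 m^3


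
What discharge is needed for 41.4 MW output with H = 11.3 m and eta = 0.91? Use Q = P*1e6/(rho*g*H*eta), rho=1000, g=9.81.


Q = 41.4 * 1e6 / (1000 * 9.81 * 11.3 * 0.91) = 410.4039 m^3/s


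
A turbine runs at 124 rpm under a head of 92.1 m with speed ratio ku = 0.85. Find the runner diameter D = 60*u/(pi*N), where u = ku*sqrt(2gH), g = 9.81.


u = 0.85 * sqrt(2*9.81*92.1) = 36.1325 m/s
D = 60 * 36.1325 / (pi * 124) = 5.5652 m


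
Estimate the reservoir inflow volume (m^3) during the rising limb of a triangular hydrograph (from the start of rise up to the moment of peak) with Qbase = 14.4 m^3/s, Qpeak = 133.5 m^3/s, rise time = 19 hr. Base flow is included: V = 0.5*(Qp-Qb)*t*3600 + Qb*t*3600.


V = 0.5*(133.5 - 14.4)*19*3600 + 14.4*19*3600 = 5.0582e+06 m^3


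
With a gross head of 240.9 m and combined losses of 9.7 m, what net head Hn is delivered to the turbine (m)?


Hn = 240.9 - 9.7 = 231.2000 m


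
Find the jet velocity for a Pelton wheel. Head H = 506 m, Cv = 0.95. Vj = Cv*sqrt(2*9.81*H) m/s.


Vj = 0.95 * sqrt(2*9.81*506) = 94.6560 m/s


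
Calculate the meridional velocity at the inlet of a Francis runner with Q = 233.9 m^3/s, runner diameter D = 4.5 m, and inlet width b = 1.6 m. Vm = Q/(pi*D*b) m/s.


Vm = 233.9 / (pi * 4.5 * 1.6) = 10.3407 m/s


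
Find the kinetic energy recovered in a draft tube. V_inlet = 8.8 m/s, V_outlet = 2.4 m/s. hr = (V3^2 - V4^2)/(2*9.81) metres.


hr = (8.8^2 - 2.4^2) / (2*9.81) = 3.6534 m
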